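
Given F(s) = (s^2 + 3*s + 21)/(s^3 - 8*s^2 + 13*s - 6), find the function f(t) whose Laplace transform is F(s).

f(t) = -5*t*exp(t) + 3*exp(6*t) - 2*exp(t)

Factor the denominator: s^3 - 8*s^2 + 13*s - 6 = (s - 6)*(s - 1)^2.
Partial fraction decomposition gives [-2/(s - 1)] + [-5/(s - 1)^2] + [3/(s - 6)].
Invert each term: -2/(s - 1) ↔ -2e^(t); -5/(s - 1)^2 ↔ -5t·e^(t); 3/(s - 6) ↔ 3e^(6t).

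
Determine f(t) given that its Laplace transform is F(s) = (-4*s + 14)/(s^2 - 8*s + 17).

Complete the square in the denominator: s^2 - 8*s + 17 = (s - 4)^2 + 1^2.
Split the numerator to match: -4*s + 14 = -4·(s - 4) - 2·1.
Invert each term: -4·(s - 4)/((s - 4)^2 + 1) ↔ -4e^(4t)cos(t); -2·1/((s - 4)^2 + 1) ↔ -2e^(4t)sin(t).

f(t) = -2*exp(4*t)*sin(t) - 4*exp(4*t)*cos(t)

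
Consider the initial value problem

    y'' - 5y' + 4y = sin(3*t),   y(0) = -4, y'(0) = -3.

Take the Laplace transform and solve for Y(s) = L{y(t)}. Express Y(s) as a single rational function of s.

Y(s) = (-4*s^3 + 17*s^2 - 36*s + 156)/(s^4 - 5*s^3 + 13*s^2 - 45*s + 36)

Take the Laplace transform of both sides.
The derivative rules (L{y''} = s^2 Y - s·y(0) - y'(0) and L{y'} = sY - y(0), with y(0) = -4, y'(0) = -3) turn the left side into (s^2 - 5*s + 4)Y - (-4*s + 17).
The right side is L{sin(3*t)} = 3/(s^2 + 9).
So (s^2 - 5*s + 4)Y = 3/(s^2 + 9) + (-4*s + 17).
Isolate Y and clear denominators.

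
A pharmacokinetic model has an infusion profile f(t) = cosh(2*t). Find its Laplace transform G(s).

L{cosh(2t)} = s/(s^2 - 4).

G(s) = s/(s^2 - 4)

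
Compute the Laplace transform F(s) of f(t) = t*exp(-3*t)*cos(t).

L{cos(t)} = s/(s^2 + 1).
Multiplying by e^(-3t) shifts s → s + 3, so L{exp(-3*t)*cos(t)} = (s + 3)/((s + 3)^2 + 1).
Then apply L{t·g(t)} = -d/ds[G(s)] with G(s) = (s + 3)/((s + 3)^2 + 1):
differentiating 1 time and applying the sign gives (s + 2)*(s + 4)/(s^2 + 6*s + 10)^2.

F(s) = (s + 2)*(s + 4)/(s^2 + 6*s + 10)^2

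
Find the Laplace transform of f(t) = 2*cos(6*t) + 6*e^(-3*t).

Apply the Laplace transform termwise.
(2)·[L{cos(6t)} = s/(s^2 + 36)]; (6)·[L{e^(-3t)} = 1/(s + 3)].

2*s/(s^2 + 36) + 6/(s + 3)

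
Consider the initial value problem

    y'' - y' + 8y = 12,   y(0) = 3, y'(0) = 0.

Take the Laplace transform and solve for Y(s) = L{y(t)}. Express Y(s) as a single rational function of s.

Y(s) = (3*s^2 - 3*s + 12)/(s^3 - s^2 + 8*s)

Laplace-transform each side.
With L{y''} = s^2 Y - s·y(0) - y'(0) and L{y'} = sY - y(0), with y(0) = 3, y'(0) = 0: the LHS transforms to (s^2 - s + 8)Y - (3*s - 3).
The right side is L{12} = 12/s.
So (s^2 - s + 8)Y = 12/s + (3*s - 3).
Divide through and combine into a single rational function.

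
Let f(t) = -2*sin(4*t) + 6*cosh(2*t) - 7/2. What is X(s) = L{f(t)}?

X(s) = 6*s/(s^2 - 4) - 8/(s^2 + 16) - 7/(2*s)

Apply the Laplace transform termwise.
(6)·[L{cosh(2t)} = s/(s^2 - 4)]; (-2)·[L{sin(4t)} = 4/(s^2 + 16)]; L{-7/2} = (-7/2)/s.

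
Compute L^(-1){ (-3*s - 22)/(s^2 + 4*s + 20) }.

Complete the square in the denominator: s^2 + 4*s + 20 = (s + 2)^2 + 4^2.
Split the numerator to match: -3*s - 22 = -3·(s + 2) - 4·4.
Invert each term: -3·(s + 2)/((s + 2)^2 + 16) ↔ -3e^(-2t)cos(4t); -4·4/((s + 2)^2 + 16) ↔ -4e^(-2t)sin(4t).

-4*exp(-2*t)*sin(4*t) - 3*exp(-2*t)*cos(4*t)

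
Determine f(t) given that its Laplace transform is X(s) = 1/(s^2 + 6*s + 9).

f(t) = t*exp(-3*t)

Rewrite the denominator: s^2 + 6*s + 9 = (s + 3)^2.
The form in (s + 3) signals a first-shifting-theorem factor e^(-3t).
Since L{t} = 1!/s^2 = 1/s^2, the inverse is t*exp(-3*t).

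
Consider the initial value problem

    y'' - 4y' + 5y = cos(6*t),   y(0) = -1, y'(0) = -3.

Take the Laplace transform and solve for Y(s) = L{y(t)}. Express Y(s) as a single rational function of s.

Take the Laplace transform of both sides.
The derivative rules (L{y''} = s^2 Y - s·y(0) - y'(0) and L{y'} = sY - y(0), with y(0) = -1, y'(0) = -3) turn the left side into (s^2 - 4*s + 5)Y - (-s + 1).
The right side is L{cos(6*t)} = s/(s^2 + 36).
So (s^2 - 4*s + 5)Y = s/(s^2 + 36) + (-s + 1).
Solve for Y(s) and write it as one ratio of polynomials.

Y(s) = (-s^3 + s^2 - 35*s + 36)/(s^4 - 4*s^3 + 41*s^2 - 144*s + 180)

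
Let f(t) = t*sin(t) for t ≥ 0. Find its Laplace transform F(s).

F(s) = 2*s/(s^2 + 1)^2

L{sin(t)} = 1/(s^2 + 1).
Then apply L{t·g(t)} = -d/ds[G(s)] with G(s) = 1/(s^2 + 1):
differentiating 1 time and applying the sign gives 2*s/(s^2 + 1)^2.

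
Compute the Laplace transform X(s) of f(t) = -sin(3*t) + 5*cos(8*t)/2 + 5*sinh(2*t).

X(s) = 5*s/(2*(s^2 + 64)) - 3/(s^2 + 9) + 10/(s^2 - 4)

By linearity of the Laplace transform, transform each term separately.
(-1)·[L{sin(3t)} = 3/(s^2 + 9)]; (5/2)·[L{cos(8t)} = s/(s^2 + 64)]; (5)·[L{sinh(2t)} = 2/(s^2 - 4)].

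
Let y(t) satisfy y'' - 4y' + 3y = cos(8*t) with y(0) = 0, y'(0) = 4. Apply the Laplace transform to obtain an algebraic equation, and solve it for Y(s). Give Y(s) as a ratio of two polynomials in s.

Y(s) = (4*s^2 + s + 256)/(s^4 - 4*s^3 + 67*s^2 - 256*s + 192)

Transform both sides with L{·}.
With L{y''} = s^2 Y - s·y(0) - y'(0) and L{y'} = sY - y(0), with y(0) = 0, y'(0) = 4: the LHS transforms to (s^2 - 4*s + 3)Y - (4).
The right side is L{cos(8*t)} = s/(s^2 + 64).
So (s^2 - 4*s + 3)Y = s/(s^2 + 64) + (4).
Solve for Y(s) and write it as one ratio of polynomials.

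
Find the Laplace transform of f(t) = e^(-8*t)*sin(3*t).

3/((s + 8)^2 + 9)

L{sin(3t)} = 3/(s^2 + 9).
By the first shifting theorem, multiplying by e^(-8t) replaces s with s + 8.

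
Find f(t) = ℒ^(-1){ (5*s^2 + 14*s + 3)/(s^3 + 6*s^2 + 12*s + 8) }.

Factor the denominator: s^3 + 6*s^2 + 12*s + 8 = (s + 2)^3.
Partial fraction decomposition gives [5/(s + 2)] + [-6/(s + 2)^2] + [-5/(s + 2)^3].
Invert each term: 5/(s + 2) ↔ 5e^(-2t); -6/(s + 2)^2 ↔ -6t·e^(-2t); -5/(s + 2)^3 ↔ (-5/2)t^2·e^(-2t).

f(t) = -5*t^2*exp(-2*t)/2 - 6*t*exp(-2*t) + 5*exp(-2*t)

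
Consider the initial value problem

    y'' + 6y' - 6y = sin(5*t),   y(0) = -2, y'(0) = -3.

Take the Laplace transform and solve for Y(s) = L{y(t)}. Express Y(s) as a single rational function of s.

Take the Laplace transform of both sides.
Using L{y''} = s^2 Y - s·y(0) - y'(0) and L{y'} = sY - y(0), with y(0) = -2, y'(0) = -3, the left side becomes (s^2 + 6*s - 6)Y - (-2*s - 15).
The right side is L{sin(5*t)} = 5/(s^2 + 25).
So (s^2 + 6*s - 6)Y = 5/(s^2 + 25) + (-2*s - 15).
Divide through and combine into a single rational function.

Y(s) = (-2*s^3 - 15*s^2 - 50*s - 370)/(s^4 + 6*s^3 + 19*s^2 + 150*s - 150)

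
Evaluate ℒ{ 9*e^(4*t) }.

9/(s - 4)

L{9} = 9/s.
By the first shifting theorem, multiplying by e^(4t) replaces s with s - 4.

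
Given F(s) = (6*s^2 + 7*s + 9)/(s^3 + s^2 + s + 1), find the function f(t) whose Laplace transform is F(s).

Factor the denominator: s^3 + s^2 + s + 1 = (s + 1)*(s^2 + 1).
Partial fraction decomposition gives [4/(s + 1)] + [2*s/(s^2 + 1)] + [5/(s^2 + 1)].
Invert each term: 4/(s + 1) ↔ 4e^(-t); 2·s/(s^2 + 1) ↔ 2cos(t); 5·1/(s^2 + 1) ↔ 5sin(t).

f(t) = 5*sin(t) + 2*cos(t) + 4*exp(-t)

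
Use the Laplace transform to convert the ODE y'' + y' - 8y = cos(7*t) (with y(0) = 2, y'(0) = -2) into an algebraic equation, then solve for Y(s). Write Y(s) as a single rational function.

Y(s) = (2*s^3 + 99*s)/(s^4 + s^3 + 41*s^2 + 49*s - 392)

Apply the Laplace transform to the equation.
Using L{y''} = s^2 Y - s·y(0) - y'(0) and L{y'} = sY - y(0), with y(0) = 2, y'(0) = -2, the left side becomes (s^2 + s - 8)Y - (2*s).
The right side is L{cos(7*t)} = s/(s^2 + 49).
So (s^2 + s - 8)Y = s/(s^2 + 49) + (2*s).
Divide through and combine into a single rational function.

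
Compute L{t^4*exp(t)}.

24/(s - 1)^5

L{t^4} = 4!/s^5 = 24/s^5.
By the first shifting theorem, multiplying by e^(t) replaces s with s - 1.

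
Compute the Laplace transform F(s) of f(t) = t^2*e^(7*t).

F(s) = 2/(s - 7)^3

L{e^(7t)} = 1/(s - 7).
Then apply L{t^2·g(t)} = (-1)^2 d^2/ds^2[G(s)] with G(s) = 1/(s - 7):
differentiating 2 times and applying the sign gives 2/(s - 7)^3.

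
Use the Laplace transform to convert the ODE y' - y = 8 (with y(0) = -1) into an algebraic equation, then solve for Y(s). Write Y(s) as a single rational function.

Y(s) = (-s + 8)/(s^2 - s)

Take the Laplace transform of both sides.
The derivative rules (L{y'} = sY - y(0) = sY - (-1)) turn the left side into (s - 1)Y - (-1).
The right side is L{8} = 8/s.
So (s - 1)Y = 8/s + (-1).
Isolate Y and clear denominators.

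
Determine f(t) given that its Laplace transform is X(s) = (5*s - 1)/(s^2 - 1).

f(t) = 2*exp(t) + 3*exp(-t)

Factor the denominator: s^2 - 1 = (s - 1)*(s + 1).
Partial fraction decomposition gives [3/(s + 1)] + [2/(s - 1)].
Invert each term: 3/(s + 1) ↔ 3e^(-t); 2/(s - 1) ↔ 2e^(t).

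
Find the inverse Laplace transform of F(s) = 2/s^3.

t^2

Since L{t^2} = 2!/s^3 = 2/s^3, the inverse is t^2.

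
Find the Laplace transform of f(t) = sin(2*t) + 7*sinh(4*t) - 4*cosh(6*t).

By linearity of the Laplace transform, transform each term separately.
L{sin(2t)} = 2/(s^2 + 4); (-4)·[L{cosh(6t)} = s/(s^2 - 36)]; (7)·[L{sinh(4t)} = 4/(s^2 - 16)].

-4*s/(s^2 - 36) + 2/(s^2 + 4) + 28/(s^2 - 16)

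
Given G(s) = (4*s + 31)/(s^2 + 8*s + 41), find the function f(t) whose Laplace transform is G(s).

f(t) = 3*exp(-4*t)*sin(5*t) + 4*exp(-4*t)*cos(5*t)

Complete the square in the denominator: s^2 + 8*s + 41 = (s + 4)^2 + 5^2.
Split the numerator to match: 4*s + 31 = 4·(s + 4) + 3·5.
Invert each term: 4·(s + 4)/((s + 4)^2 + 25) ↔ 4e^(-4t)cos(5t); 3·5/((s + 4)^2 + 25) ↔ 3e^(-4t)sin(5t).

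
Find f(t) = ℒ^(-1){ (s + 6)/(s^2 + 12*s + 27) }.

f(t) = exp(-6*t)*cosh(3*t)

Rewrite the denominator: s^2 + 12*s + 27 = (s + 6)^2 - 9.
The form in (s + 6) signals a first-shifting-theorem factor e^(-6t).
Since L{cosh(3t)} = s/(s^2 - 9), the inverse is e^(-6*t)*cosh(3*t).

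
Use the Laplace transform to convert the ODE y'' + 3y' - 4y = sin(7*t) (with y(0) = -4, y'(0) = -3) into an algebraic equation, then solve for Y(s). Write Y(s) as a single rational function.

Laplace-transform each side.
With L{y''} = s^2 Y - s·y(0) - y'(0) and L{y'} = sY - y(0), with y(0) = -4, y'(0) = -3: the LHS transforms to (s^2 + 3*s - 4)Y - (-4*s - 15).
The right side is L{sin(7*t)} = 7/(s^2 + 49).
So (s^2 + 3*s - 4)Y = 7/(s^2 + 49) + (-4*s - 15).
Solve for Y(s) and write it as one ratio of polynomials.

Y(s) = (-4*s^3 - 15*s^2 - 196*s - 728)/(s^4 + 3*s^3 + 45*s^2 + 147*s - 196)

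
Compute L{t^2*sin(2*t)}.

4*(3*s^2 - 4)/(s^2 + 4)^3

L{sin(2t)} = 2/(s^2 + 4).
Then apply L{t^2·g(t)} = (-1)^2 d^2/ds^2[G(s)] with G(s) = 2/(s^2 + 4):
differentiating 2 times and applying the sign gives 4*(3*s^2 - 4)/(s^2 + 4)^3.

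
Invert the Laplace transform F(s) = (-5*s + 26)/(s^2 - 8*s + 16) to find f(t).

Factor the denominator: s^2 - 8*s + 16 = (s - 4)^2.
Partial fraction decomposition gives [-5/(s - 4)] + [6/(s - 4)^2].
Invert each term: -5/(s - 4) ↔ -5e^(4t); 6/(s - 4)^2 ↔ 6t·e^(4t).

f(t) = 6*t*exp(4*t) - 5*exp(4*t)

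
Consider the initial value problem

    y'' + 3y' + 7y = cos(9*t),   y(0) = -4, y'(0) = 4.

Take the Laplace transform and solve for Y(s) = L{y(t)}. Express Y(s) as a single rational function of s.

Y(s) = (-4*s^3 - 8*s^2 - 323*s - 648)/(s^4 + 3*s^3 + 88*s^2 + 243*s + 567)

Take the Laplace transform of both sides.
Using L{y''} = s^2 Y - s·y(0) - y'(0) and L{y'} = sY - y(0), with y(0) = -4, y'(0) = 4, the left side becomes (s^2 + 3*s + 7)Y - (-4*s - 8).
The right side is L{cos(9*t)} = s/(s^2 + 81).
So (s^2 + 3*s + 7)Y = s/(s^2 + 81) + (-4*s - 8).
Divide through and combine into a single rational function.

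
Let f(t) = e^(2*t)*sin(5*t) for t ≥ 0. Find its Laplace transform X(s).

X(s) = 5/((s - 2)^2 + 25)

L{sin(5t)} = 5/(s^2 + 25).
By the first shifting theorem, multiplying by e^(2t) replaces s with s - 2.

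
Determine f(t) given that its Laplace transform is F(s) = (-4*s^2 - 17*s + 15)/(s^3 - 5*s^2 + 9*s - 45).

f(t) = -5*exp(5*t) - 4*sin(3*t) + cos(3*t)

Factor the denominator: s^3 - 5*s^2 + 9*s - 45 = (s - 5)*(s^2 + 9).
Partial fraction decomposition gives [-5/(s - 5)] + [s/(s^2 + 9)] + [-12/(s^2 + 9)].
Invert each term: -5/(s - 5) ↔ -5e^(5t); 1·s/(s^2 + 9) ↔ cos(3t); -4·3/(s^2 + 9) ↔ -4sin(3t).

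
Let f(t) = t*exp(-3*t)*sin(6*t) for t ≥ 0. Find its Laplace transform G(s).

G(s) = 12*(s + 3)/(s^2 + 6*s + 45)^2

L{sin(6t)} = 6/(s^2 + 36).
Multiplying by e^(-3t) shifts s → s + 3, so L{exp(-3*t)*sin(6*t)} = 6/((s + 3)^2 + 36).
Then apply L{t·g(t)} = -d/ds[H(s)] with H(s) = 6/((s + 3)^2 + 36):
differentiating 1 time and applying the sign gives 12*(s + 3)/(s^2 + 6*s + 45)^2.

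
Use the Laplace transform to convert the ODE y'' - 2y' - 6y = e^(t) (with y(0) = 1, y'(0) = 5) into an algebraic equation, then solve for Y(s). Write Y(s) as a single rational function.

Take the Laplace transform of both sides.
With L{y''} = s^2 Y - s·y(0) - y'(0) and L{y'} = sY - y(0), with y(0) = 1, y'(0) = 5: the LHS transforms to (s^2 - 2*s - 6)Y - (s + 3).
The right side is L{e^(t)} = 1/(s - 1).
So (s^2 - 2*s - 6)Y = 1/(s - 1) + (s + 3).
Solve for Y(s) and write it as one ratio of polynomials.

Y(s) = (s^2 + 2*s - 2)/(s^3 - 3*s^2 - 4*s + 6)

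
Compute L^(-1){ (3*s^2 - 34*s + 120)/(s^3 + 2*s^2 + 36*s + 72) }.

Factor the denominator: s^3 + 2*s^2 + 36*s + 72 = (s + 2)*(s^2 + 36).
Partial fraction decomposition gives [5/(s + 2)] + [-2*s/(s^2 + 36)] + [-30/(s^2 + 36)].
Invert each term: 5/(s + 2) ↔ 5e^(-2t); -2·s/(s^2 + 36) ↔ -2cos(6t); -5·6/(s^2 + 36) ↔ -5sin(6t).

-5*sin(6*t) - 2*cos(6*t) + 5*exp(-2*t)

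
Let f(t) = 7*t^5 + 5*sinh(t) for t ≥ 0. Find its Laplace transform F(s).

F(s) = 5/(s^2 - 1) + 840/s^6

The transform is linear, so treat each term independently.
(5)·[L{sinh(t)} = 1/(s^2 - 1)]; (7)·[L{t^5} = 5!/s^6 = 120/s^6].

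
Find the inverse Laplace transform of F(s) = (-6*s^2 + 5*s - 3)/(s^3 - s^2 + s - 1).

-2*exp(t) + sin(t) - 4*cos(t)

Factor the denominator: s^3 - s^2 + s - 1 = (s - 1)*(s^2 + 1).
Partial fraction decomposition gives [-2/(s - 1)] + [-4*s/(s^2 + 1)] + [1/(s^2 + 1)].
Invert each term: -2/(s - 1) ↔ -2e^(t); -4·s/(s^2 + 1) ↔ -4cos(t); 1·1/(s^2 + 1) ↔ sin(t).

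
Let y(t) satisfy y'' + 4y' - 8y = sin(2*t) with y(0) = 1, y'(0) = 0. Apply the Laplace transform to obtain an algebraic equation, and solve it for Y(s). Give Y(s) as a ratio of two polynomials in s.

Y(s) = (s^3 + 4*s^2 + 4*s + 18)/(s^4 + 4*s^3 - 4*s^2 + 16*s - 32)

Transform both sides with L{·}.
With L{y''} = s^2 Y - s·y(0) - y'(0) and L{y'} = sY - y(0), with y(0) = 1, y'(0) = 0: the LHS transforms to (s^2 + 4*s - 8)Y - (s + 4).
The right side is L{sin(2*t)} = 2/(s^2 + 4).
So (s^2 + 4*s - 8)Y = 2/(s^2 + 4) + (s + 4).
Divide through and combine into a single rational function.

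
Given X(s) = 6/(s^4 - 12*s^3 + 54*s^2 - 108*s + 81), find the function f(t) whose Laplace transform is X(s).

f(t) = t^3*exp(3*t)

Rewrite the denominator: s^4 - 12*s^3 + 54*s^2 - 108*s + 81 = (s - 3)^4.
The form in (s - 3) signals a first-shifting-theorem factor e^(3t).
Since L{t^3} = 3!/s^4 = 6/s^4, the inverse is t^3*exp(3*t).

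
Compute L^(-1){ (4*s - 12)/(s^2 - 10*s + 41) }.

Complete the square in the denominator: s^2 - 10*s + 41 = (s - 5)^2 + 4^2.
Split the numerator to match: 4*s - 12 = 4·(s - 5) + 2·4.
Invert each term: 4·(s - 5)/((s - 5)^2 + 16) ↔ 4e^(5t)cos(4t); 2·4/((s - 5)^2 + 16) ↔ 2e^(5t)sin(4t).

2*exp(5*t)*sin(4*t) + 4*exp(5*t)*cos(4*t)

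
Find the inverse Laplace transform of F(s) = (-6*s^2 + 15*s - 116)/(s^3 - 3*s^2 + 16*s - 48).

-5*exp(3*t) + 3*sin(4*t) - cos(4*t)

Factor the denominator: s^3 - 3*s^2 + 16*s - 48 = (s - 3)*(s^2 + 16).
Partial fraction decomposition gives [-5/(s - 3)] + [-s/(s^2 + 16)] + [12/(s^2 + 16)].
Invert each term: -5/(s - 3) ↔ -5e^(3t); -1·s/(s^2 + 16) ↔ -cos(4t); 3·4/(s^2 + 16) ↔ 3sin(4t).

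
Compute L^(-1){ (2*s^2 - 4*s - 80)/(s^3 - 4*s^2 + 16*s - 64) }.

-2*exp(4*t) + 3*sin(4*t) + 4*cos(4*t)

Factor the denominator: s^3 - 4*s^2 + 16*s - 64 = (s - 4)*(s^2 + 16).
Partial fraction decomposition gives [-2/(s - 4)] + [4*s/(s^2 + 16)] + [12/(s^2 + 16)].
Invert each term: -2/(s - 4) ↔ -2e^(4t); 4·s/(s^2 + 16) ↔ 4cos(4t); 3·4/(s^2 + 16) ↔ 3sin(4t).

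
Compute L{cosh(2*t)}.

s/(s^2 - 4)

L{cosh(2t)} = s/(s^2 - 4).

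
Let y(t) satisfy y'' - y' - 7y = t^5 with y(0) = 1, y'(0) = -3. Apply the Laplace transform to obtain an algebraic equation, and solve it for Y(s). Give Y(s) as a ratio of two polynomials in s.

Apply the Laplace transform to the equation.
With L{y''} = s^2 Y - s·y(0) - y'(0) and L{y'} = sY - y(0), with y(0) = 1, y'(0) = -3: the LHS transforms to (s^2 - s - 7)Y - (s - 4).
The right side is L{t^5} = 120/s^6.
So (s^2 - s - 7)Y = 120/s^6 + (s - 4).
Divide through and combine into a single rational function.

Y(s) = (s^7 - 4*s^6 + 120)/(s^8 - s^7 - 7*s^6)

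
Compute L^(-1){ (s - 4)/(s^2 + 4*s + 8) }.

-3*exp(-2*t)*sin(2*t) + exp(-2*t)*cos(2*t)

Complete the square in the denominator: s^2 + 4*s + 8 = (s + 2)^2 + 2^2.
Split the numerator to match: s - 4 = 1·(s + 2) - 3·2.
Invert each term: 1·(s + 2)/((s + 2)^2 + 4) ↔ e^(-2t)cos(2t); -3·2/((s + 2)^2 + 4) ↔ -3e^(-2t)sin(2t).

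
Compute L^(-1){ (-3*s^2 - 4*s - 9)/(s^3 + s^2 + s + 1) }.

-5*sin(t) + cos(t) - 4*exp(-t)

Factor the denominator: s^3 + s^2 + s + 1 = (s + 1)*(s^2 + 1).
Partial fraction decomposition gives [-4/(s + 1)] + [s/(s^2 + 1)] + [-5/(s^2 + 1)].
Invert each term: -4/(s + 1) ↔ -4e^(-t); 1·s/(s^2 + 1) ↔ cos(t); -5·1/(s^2 + 1) ↔ -5sin(t).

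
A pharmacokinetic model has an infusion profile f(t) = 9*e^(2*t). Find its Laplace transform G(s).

L{9} = 9/s.
By the first shifting theorem, multiplying by e^(2t) replaces s with s - 2.

G(s) = 9/(s - 2)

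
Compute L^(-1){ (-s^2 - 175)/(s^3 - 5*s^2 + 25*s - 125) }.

-4*exp(5*t) + 3*sin(5*t) + 3*cos(5*t)

Factor the denominator: s^3 - 5*s^2 + 25*s - 125 = (s - 5)*(s^2 + 25).
Partial fraction decomposition gives [-4/(s - 5)] + [3*s/(s^2 + 25)] + [15/(s^2 + 25)].
Invert each term: -4/(s - 5) ↔ -4e^(5t); 3·s/(s^2 + 25) ↔ 3cos(5t); 3·5/(s^2 + 25) ↔ 3sin(5t).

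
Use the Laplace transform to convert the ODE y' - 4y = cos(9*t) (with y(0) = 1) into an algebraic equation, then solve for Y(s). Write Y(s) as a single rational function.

Y(s) = (s^2 + s + 81)/(s^3 - 4*s^2 + 81*s - 324)

Transform both sides with L{·}.
The derivative rules (L{y'} = sY - y(0) = sY - 1) turn the left side into (s - 4)Y - (1).
The right side is L{cos(9*t)} = s/(s^2 + 81).
So (s - 4)Y = s/(s^2 + 81) + (1).
Divide through and combine into a single rational function.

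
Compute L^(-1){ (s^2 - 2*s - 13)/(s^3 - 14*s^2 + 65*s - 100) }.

2*t*exp(5*t) + 6*exp(5*t) - 5*exp(4*t)

Factor the denominator: s^3 - 14*s^2 + 65*s - 100 = (s - 5)^2*(s - 4).
Partial fraction decomposition gives [6/(s - 5)] + [2/(s - 5)^2] + [-5/(s - 4)].
Invert each term: 6/(s - 5) ↔ 6e^(5t); 2/(s - 5)^2 ↔ 2t·e^(5t); -5/(s - 4) ↔ -5e^(4t).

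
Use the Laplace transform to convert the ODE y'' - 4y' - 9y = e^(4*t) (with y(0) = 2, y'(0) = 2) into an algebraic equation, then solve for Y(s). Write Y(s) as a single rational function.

Transform both sides with L{·}.
The derivative rules (L{y''} = s^2 Y - s·y(0) - y'(0) and L{y'} = sY - y(0), with y(0) = 2, y'(0) = 2) turn the left side into (s^2 - 4*s - 9)Y - (2*s - 6).
The right side is L{e^(4*t)} = 1/(s - 4).
So (s^2 - 4*s - 9)Y = 1/(s - 4) + (2*s - 6).
Solve for Y(s) and write it as one ratio of polynomials.

Y(s) = (2*s^2 - 14*s + 25)/(s^3 - 8*s^2 + 7*s + 36)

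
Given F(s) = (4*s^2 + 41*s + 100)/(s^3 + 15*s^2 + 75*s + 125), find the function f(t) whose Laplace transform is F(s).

f(t) = -5*t^2*exp(-5*t)/2 + t*exp(-5*t) + 4*exp(-5*t)

Factor the denominator: s^3 + 15*s^2 + 75*s + 125 = (s + 5)^3.
Partial fraction decomposition gives [4/(s + 5)] + [(s + 5)^(-2)] + [-5/(s + 5)^3].
Invert each term: 4/(s + 5) ↔ 4e^(-5t); 1/(s + 5)^2 ↔ t·e^(-5t); -5/(s + 5)^3 ↔ (-5/2)t^2·e^(-5t).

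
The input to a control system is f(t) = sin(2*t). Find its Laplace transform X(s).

L{sin(2t)} = 2/(s^2 + 4).

X(s) = 2/(s^2 + 4)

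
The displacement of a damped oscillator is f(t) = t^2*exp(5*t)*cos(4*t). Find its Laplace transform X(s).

X(s) = 2*(s - 5)*(s^2 - 10*s - 23)/(s^2 - 10*s + 41)^3

L{cos(4t)} = s/(s^2 + 16).
Multiplying by e^(5t) shifts s → s - 5, so L{exp(5*t)*cos(4*t)} = (s - 5)/((s - 5)^2 + 16).
Then apply L{t^2·g(t)} = (-1)^2 d^2/ds^2[G(s)] with G(s) = (s - 5)/((s - 5)^2 + 16):
differentiating 2 times and applying the sign gives 2*(s - 5)*(s^2 - 10*s - 23)/(s^2 - 10*s + 41)^3.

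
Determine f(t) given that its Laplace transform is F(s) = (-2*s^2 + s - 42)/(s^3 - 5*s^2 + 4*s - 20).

f(t) = -3*exp(5*t) + 3*sin(2*t) + cos(2*t)

Factor the denominator: s^3 - 5*s^2 + 4*s - 20 = (s - 5)*(s^2 + 4).
Partial fraction decomposition gives [-3/(s - 5)] + [s/(s^2 + 4)] + [6/(s^2 + 4)].
Invert each term: -3/(s - 5) ↔ -3e^(5t); 1·s/(s^2 + 4) ↔ cos(2t); 3·2/(s^2 + 4) ↔ 3sin(2t).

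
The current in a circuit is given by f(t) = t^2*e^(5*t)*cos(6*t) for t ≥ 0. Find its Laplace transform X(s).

X(s) = 2*(s - 5)*(s^2 - 10*s - 83)/(s^2 - 10*s + 61)^3

L{cos(6t)} = s/(s^2 + 36).
Multiplying by e^(5t) shifts s → s - 5, so L{e^(5*t)*cos(6*t)} = (s - 5)/((s - 5)^2 + 36).
Then apply L{t^2·g(t)} = (-1)^2 d^2/ds^2[G(s)] with G(s) = (s - 5)/((s - 5)^2 + 36):
differentiating 2 times and applying the sign gives 2*(s - 5)*(s^2 - 10*s - 83)/(s^2 - 10*s + 61)^3.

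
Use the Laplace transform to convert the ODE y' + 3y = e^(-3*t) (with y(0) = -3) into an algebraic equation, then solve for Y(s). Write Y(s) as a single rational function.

Y(s) = (-3*s - 8)/(s^2 + 6*s + 9)

Transform both sides with L{·}.
With L{y'} = sY - y(0) = sY - (-3): the LHS transforms to (s + 3)Y - (-3).
The right side is L{e^(-3*t)} = 1/(s + 3).
So (s + 3)Y = 1/(s + 3) + (-3).
Isolate Y and clear denominators.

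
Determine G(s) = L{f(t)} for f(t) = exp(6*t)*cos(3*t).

G(s) = (s - 6)/((s - 6)^2 + 9)

L{cos(3t)} = s/(s^2 + 9).
By the first shifting theorem, multiplying by e^(6t) replaces s with s - 6.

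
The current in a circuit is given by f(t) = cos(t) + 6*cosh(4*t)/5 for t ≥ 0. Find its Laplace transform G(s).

By linearity of the Laplace transform, transform each term separately.
L{cos(t)} = s/(s^2 + 1); (6/5)·[L{cosh(4t)} = s/(s^2 - 16)].

G(s) = s/(s^2 + 1) + 6*s/(5*(s^2 - 16))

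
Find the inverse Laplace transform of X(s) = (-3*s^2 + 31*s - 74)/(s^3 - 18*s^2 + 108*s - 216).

Factor the denominator: s^3 - 18*s^2 + 108*s - 216 = (s - 6)^3.
Partial fraction decomposition gives [-3/(s - 6)] + [-5/(s - 6)^2] + [4/(s - 6)^3].
Invert each term: -3/(s - 6) ↔ -3e^(6t); -5/(s - 6)^2 ↔ -5t·e^(6t); 4/(s - 6)^3 ↔ (2)t^2·e^(6t).

2*t^2*exp(6*t) - 5*t*exp(6*t) - 3*exp(6*t)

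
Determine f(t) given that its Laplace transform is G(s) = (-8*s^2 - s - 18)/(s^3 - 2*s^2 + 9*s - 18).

f(t) = -4*exp(2*t) - 3*sin(3*t) - 4*cos(3*t)

Factor the denominator: s^3 - 2*s^2 + 9*s - 18 = (s - 2)*(s^2 + 9).
Partial fraction decomposition gives [-4/(s - 2)] + [-4*s/(s^2 + 9)] + [-9/(s^2 + 9)].
Invert each term: -4/(s - 2) ↔ -4e^(2t); -4·s/(s^2 + 9) ↔ -4cos(3t); -3·3/(s^2 + 9) ↔ -3sin(3t).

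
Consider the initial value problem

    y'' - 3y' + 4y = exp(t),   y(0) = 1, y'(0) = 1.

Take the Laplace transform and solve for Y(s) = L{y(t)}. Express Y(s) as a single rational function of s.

Y(s) = (s^2 - 3*s + 3)/(s^3 - 4*s^2 + 7*s - 4)

Transform both sides with L{·}.
Using L{y''} = s^2 Y - s·y(0) - y'(0) and L{y'} = sY - y(0), with y(0) = 1, y'(0) = 1, the left side becomes (s^2 - 3*s + 4)Y - (s - 2).
The right side is L{exp(t)} = 1/(s - 1).
So (s^2 - 3*s + 4)Y = 1/(s - 1) + (s - 2).
Divide through and combine into a single rational function.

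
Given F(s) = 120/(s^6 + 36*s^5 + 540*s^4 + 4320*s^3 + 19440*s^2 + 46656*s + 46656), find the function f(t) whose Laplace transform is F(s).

Rewrite the denominator: s^6 + 36*s^5 + 540*s^4 + 4320*s^3 + 19440*s^2 + 46656*s + 46656 = (s + 6)^6.
The form in (s + 6) signals a first-shifting-theorem factor e^(-6t).
Since L{t^5} = 5!/s^6 = 120/s^6, the inverse is t^5*e^(-6*t).

f(t) = t^5*exp(-6*t)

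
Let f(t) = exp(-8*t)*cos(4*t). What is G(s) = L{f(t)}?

L{cos(4t)} = s/(s^2 + 16).
By the first shifting theorem, multiplying by e^(-8t) replaces s with s + 8.

G(s) = (s + 8)/((s + 8)^2 + 16)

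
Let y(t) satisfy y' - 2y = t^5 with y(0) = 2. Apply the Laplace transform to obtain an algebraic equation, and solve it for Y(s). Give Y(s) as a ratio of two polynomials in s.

Y(s) = (2*s^6 + 120)/(s^7 - 2*s^6)

Apply the Laplace transform to the equation.
Using L{y'} = sY - y(0) = sY - 2, the left side becomes (s - 2)Y - (2).
The right side is L{t^5} = 120/s^6.
So (s - 2)Y = 120/s^6 + (2).
Solve for Y(s) and write it as one ratio of polynomials.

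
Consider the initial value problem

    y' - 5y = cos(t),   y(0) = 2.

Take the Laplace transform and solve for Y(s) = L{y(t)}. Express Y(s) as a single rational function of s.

Apply the Laplace transform to the equation.
Using L{y'} = sY - y(0) = sY - 2, the left side becomes (s - 5)Y - (2).
The right side is L{cos(t)} = s/(s^2 + 1).
So (s - 5)Y = s/(s^2 + 1) + (2).
Solve for Y(s) and write it as one ratio of polynomials.

Y(s) = (2*s^2 + s + 2)/(s^3 - 5*s^2 + s - 5)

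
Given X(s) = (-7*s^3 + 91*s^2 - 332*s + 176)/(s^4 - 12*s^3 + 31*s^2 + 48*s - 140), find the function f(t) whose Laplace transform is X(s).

Factor the denominator: s^4 - 12*s^3 + 31*s^2 + 48*s - 140 = (s - 7)*(s - 5)*(s - 2)*(s + 2).
Partial fraction decomposition gives [-1/(s - 7)] + [-3/(s - 2)] + [2/(s - 5)] + [-5/(s + 2)].
Invert each term: -1/(s - 7) ↔ -e^(7t); -3/(s - 2) ↔ -3e^(2t); 2/(s - 5) ↔ 2e^(5t); -5/(s + 2) ↔ -5e^(-2t).

f(t) = -exp(7*t) + 2*exp(5*t) - 3*exp(2*t) - 5*exp(-2*t)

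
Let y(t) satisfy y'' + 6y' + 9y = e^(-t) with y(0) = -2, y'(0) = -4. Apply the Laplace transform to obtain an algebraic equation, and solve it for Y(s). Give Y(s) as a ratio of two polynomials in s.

Y(s) = (-2*s^2 - 18*s - 15)/(s^3 + 7*s^2 + 15*s + 9)

Apply the Laplace transform to the equation.
With L{y''} = s^2 Y - s·y(0) - y'(0) and L{y'} = sY - y(0), with y(0) = -2, y'(0) = -4: the LHS transforms to (s^2 + 6*s + 9)Y - (-2*s - 16).
The right side is L{e^(-t)} = 1/(s + 1).
So (s^2 + 6*s + 9)Y = 1/(s + 1) + (-2*s - 16).
Isolate Y and clear denominators.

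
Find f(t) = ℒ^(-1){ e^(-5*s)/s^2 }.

f(t) = Heaviside(t - 5)*(t - 5)

The factor e^(-5s) signals a time shift by c = 5 (second shifting theorem).
L{t} = 1!/s^2 = 1/s^2, so L^-1{s^(-2)} = t.
Hence the inverse is u(t - 5) times that function evaluated at t - 5.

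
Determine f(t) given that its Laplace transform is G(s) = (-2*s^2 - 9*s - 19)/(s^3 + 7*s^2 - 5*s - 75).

f(t) = 3*t*exp(-5*t) - exp(3*t) - exp(-5*t)

Factor the denominator: s^3 + 7*s^2 - 5*s - 75 = (s - 3)*(s + 5)^2.
Partial fraction decomposition gives [-1/(s + 5)] + [3/(s + 5)^2] + [-1/(s - 3)].
Invert each term: -1/(s + 5) ↔ -e^(-5t); 3/(s + 5)^2 ↔ 3t·e^(-5t); -1/(s - 3) ↔ -e^(3t).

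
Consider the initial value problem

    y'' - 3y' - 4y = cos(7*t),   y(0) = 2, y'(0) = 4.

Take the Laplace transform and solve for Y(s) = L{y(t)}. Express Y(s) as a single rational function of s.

Y(s) = (2*s^3 - 2*s^2 + 99*s - 98)/(s^4 - 3*s^3 + 45*s^2 - 147*s - 196)

Apply the Laplace transform to the equation.
Using L{y''} = s^2 Y - s·y(0) - y'(0) and L{y'} = sY - y(0), with y(0) = 2, y'(0) = 4, the left side becomes (s^2 - 3*s - 4)Y - (2*s - 2).
The right side is L{cos(7*t)} = s/(s^2 + 49).
So (s^2 - 3*s - 4)Y = s/(s^2 + 49) + (2*s - 2).
Divide through and combine into a single rational function.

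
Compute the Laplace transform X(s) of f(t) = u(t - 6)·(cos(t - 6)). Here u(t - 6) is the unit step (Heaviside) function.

By the second shifting theorem, L{u(t - c)·g(t - c)} = e^(-cs)·G(s) with c = 6 and G(s) = L{g(t)}.
L{cos(t)} = s/(s^2 + 1).

X(s) = s*exp(-6*s)/(s^2 + 1)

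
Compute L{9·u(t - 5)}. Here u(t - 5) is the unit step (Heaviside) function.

By the second shifting theorem, L{u(t - c)·g(t - c)} = e^(-cs)·H(s) with c = 5 and H(s) = L{g(t)}.
L{9} = 9/s.

9*exp(-5*s)/s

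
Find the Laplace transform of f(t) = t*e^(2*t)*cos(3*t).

L{cos(3t)} = s/(s^2 + 9).
Multiplying by e^(2t) shifts s → s - 2, so L{e^(2*t)*cos(3*t)} = (s - 2)/((s - 2)^2 + 9).
Then apply L{t·g(t)} = -d/ds[G(s)] with G(s) = (s - 2)/((s - 2)^2 + 9):
differentiating 1 time and applying the sign gives (s - 5)*(s + 1)/(s^2 - 4*s + 13)^2.

(s - 5)*(s + 1)/(s^2 - 4*s + 13)^2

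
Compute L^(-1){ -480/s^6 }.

-4*t^5

Since L{t^5} = 5!/s^6 = 120/s^6, the inverse is t^5, scaled by -4.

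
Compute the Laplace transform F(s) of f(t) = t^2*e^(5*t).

F(s) = 2/(s - 5)^3

L{e^(5t)} = 1/(s - 5).
Then apply L{t^2·g(t)} = (-1)^2 d^2/ds^2[G(s)] with G(s) = 1/(s - 5):
differentiating 2 times and applying the sign gives 2/(s - 5)^3.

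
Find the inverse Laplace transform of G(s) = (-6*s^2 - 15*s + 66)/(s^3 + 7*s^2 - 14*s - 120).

Factor the denominator: s^3 + 7*s^2 - 14*s - 120 = (s - 4)*(s + 5)*(s + 6).
Partial fraction decomposition gives [-1/(s - 4)] + [-6/(s + 6)] + [1/(s + 5)].
Invert each term: -1/(s - 4) ↔ -e^(4t); -6/(s + 6) ↔ -6e^(-6t); 1/(s + 5) ↔ e^(-5t).

-exp(4*t) + exp(-5*t) - 6*exp(-6*t)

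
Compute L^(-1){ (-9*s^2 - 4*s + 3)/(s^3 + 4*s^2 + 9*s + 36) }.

Factor the denominator: s^3 + 4*s^2 + 9*s + 36 = (s + 4)*(s^2 + 9).
Partial fraction decomposition gives [-5/(s + 4)] + [-4*s/(s^2 + 9)] + [12/(s^2 + 9)].
Invert each term: -5/(s + 4) ↔ -5e^(-4t); -4·s/(s^2 + 9) ↔ -4cos(3t); 4·3/(s^2 + 9) ↔ 4sin(3t).

4*sin(3*t) - 4*cos(3*t) - 5*exp(-4*t)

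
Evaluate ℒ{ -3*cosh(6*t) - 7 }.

-3*s/(s^2 - 36) - 7/s

The transform is linear, so treat each term independently.
(-3)·[L{cosh(6t)} = s/(s^2 - 36)]; L{-7} = -7/s.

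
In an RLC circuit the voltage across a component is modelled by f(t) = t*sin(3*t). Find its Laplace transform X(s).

X(s) = 6*s/(s^2 + 9)^2

L{sin(3t)} = 3/(s^2 + 9).
Then apply L{t·g(t)} = -d/ds[G(s)] with G(s) = 3/(s^2 + 9):
differentiating 1 time and applying the sign gives 6*s/(s^2 + 9)^2.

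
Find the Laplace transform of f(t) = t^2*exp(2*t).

L{e^(2t)} = 1/(s - 2).
Then apply L{t^2·g(t)} = (-1)^2 d^2/ds^2[G(s)] with G(s) = 1/(s - 2):
differentiating 2 times and applying the sign gives 2/(s - 2)^3.

2/(s - 2)^3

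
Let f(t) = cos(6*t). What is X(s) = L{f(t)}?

X(s) = s/(s^2 + 36)

L{cos(6t)} = s/(s^2 + 36).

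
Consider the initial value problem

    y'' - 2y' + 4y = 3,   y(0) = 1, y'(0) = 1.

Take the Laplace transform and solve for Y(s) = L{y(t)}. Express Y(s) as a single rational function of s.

Laplace-transform each side.
Using L{y''} = s^2 Y - s·y(0) - y'(0) and L{y'} = sY - y(0), with y(0) = 1, y'(0) = 1, the left side becomes (s^2 - 2*s + 4)Y - (s - 1).
The right side is L{3} = 3/s.
So (s^2 - 2*s + 4)Y = 3/s + (s - 1).
Isolate Y and clear denominators.

Y(s) = (s^2 - s + 3)/(s^3 - 2*s^2 + 4*s)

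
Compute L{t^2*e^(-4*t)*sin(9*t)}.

L{sin(9t)} = 9/(s^2 + 81).
Multiplying by e^(-4t) shifts s → s + 4, so L{e^(-4*t)*sin(9*t)} = 9/((s + 4)^2 + 81).
Then apply L{t^2·g(t)} = (-1)^2 d^2/ds^2[H(s)] with H(s) = 9/((s + 4)^2 + 81):
differentiating 2 times and applying the sign gives 54*(s^2 + 8*s - 11)/(s^2 + 8*s + 97)^3.

54*(s^2 + 8*s - 11)/(s^2 + 8*s + 97)^3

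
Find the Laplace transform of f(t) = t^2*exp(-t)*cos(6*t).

L{cos(6t)} = s/(s^2 + 36).
Multiplying by e^(-t) shifts s → s + 1, so L{exp(-t)*cos(6*t)} = (s + 1)/((s + 1)^2 + 36).
Then apply L{t^2·g(t)} = (-1)^2 d^2/ds^2[H(s)] with H(s) = (s + 1)/((s + 1)^2 + 36):
differentiating 2 times and applying the sign gives 2*(s + 1)*(s^2 + 2*s - 107)/(s^2 + 2*s + 37)^3.

2*(s + 1)*(s^2 + 2*s - 107)/(s^2 + 2*s + 37)^3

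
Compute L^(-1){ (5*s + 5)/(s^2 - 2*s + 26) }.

Complete the square in the denominator: s^2 - 2*s + 26 = (s - 1)^2 + 5^2.
Split the numerator to match: 5*s + 5 = 5·(s - 1) + 2·5.
Invert each term: 5·(s - 1)/((s - 1)^2 + 25) ↔ 5e^(t)cos(5t); 2·5/((s - 1)^2 + 25) ↔ 2e^(t)sin(5t).

2*exp(t)*sin(5*t) + 5*exp(t)*cos(5*t)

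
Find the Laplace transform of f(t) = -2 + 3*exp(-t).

3/(s + 1) - 2/s

The transform is linear, so treat each term independently.
(3)·[L{e^(-t)} = 1/(s + 1)]; L{-2} = -2/s.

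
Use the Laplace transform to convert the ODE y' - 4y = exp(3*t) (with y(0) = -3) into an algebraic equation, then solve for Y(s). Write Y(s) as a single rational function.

Y(s) = (-3*s + 10)/(s^2 - 7*s + 12)

Transform both sides with L{·}.
Using L{y'} = sY - y(0) = sY - (-3), the left side becomes (s - 4)Y - (-3).
The right side is L{exp(3*t)} = 1/(s - 3).
So (s - 4)Y = 1/(s - 3) + (-3).
Divide through and combine into a single rational function.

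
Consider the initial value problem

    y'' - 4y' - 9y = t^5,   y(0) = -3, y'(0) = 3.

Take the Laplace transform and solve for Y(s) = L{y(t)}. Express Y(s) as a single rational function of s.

Laplace-transform each side.
Using L{y''} = s^2 Y - s·y(0) - y'(0) and L{y'} = sY - y(0), with y(0) = -3, y'(0) = 3, the left side becomes (s^2 - 4*s - 9)Y - (-3*s + 15).
The right side is L{t^5} = 120/s^6.
So (s^2 - 4*s - 9)Y = 120/s^6 + (-3*s + 15).
Isolate Y and clear denominators.

Y(s) = (-3*s^7 + 15*s^6 + 120)/(s^8 - 4*s^7 - 9*s^6)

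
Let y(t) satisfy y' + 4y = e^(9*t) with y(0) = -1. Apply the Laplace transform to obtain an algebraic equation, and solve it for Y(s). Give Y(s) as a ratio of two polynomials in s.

Y(s) = (-s + 10)/(s^2 - 5*s - 36)

Take the Laplace transform of both sides.
The derivative rules (L{y'} = sY - y(0) = sY - (-1)) turn the left side into (s + 4)Y - (-1).
The right side is L{e^(9*t)} = 1/(s - 9).
So (s + 4)Y = 1/(s - 9) + (-1).
Divide through and combine into a single rational function.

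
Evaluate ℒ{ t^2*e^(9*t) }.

L{e^(9t)} = 1/(s - 9).
Then apply L{t^2·g(t)} = (-1)^2 d^2/ds^2[G(s)] with G(s) = 1/(s - 9):
differentiating 2 times and applying the sign gives 2/(s - 9)^3.

2/(s - 9)^3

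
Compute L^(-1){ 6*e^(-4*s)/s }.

Heaviside(t - 4)*(6)

The factor e^(-4s) signals a time shift by c = 4 (second shifting theorem).
L{6} = 6/s, so L^-1{6/s} = 6.
Hence the inverse is u(t - 4) times that function evaluated at t - 4.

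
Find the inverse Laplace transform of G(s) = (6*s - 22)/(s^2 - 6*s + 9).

Factor the denominator: s^2 - 6*s + 9 = (s - 3)^2.
Partial fraction decomposition gives [6/(s - 3)] + [-4/(s - 3)^2].
Invert each term: 6/(s - 3) ↔ 6e^(3t); -4/(s - 3)^2 ↔ -4t·e^(3t).

-4*t*exp(3*t) + 6*exp(3*t)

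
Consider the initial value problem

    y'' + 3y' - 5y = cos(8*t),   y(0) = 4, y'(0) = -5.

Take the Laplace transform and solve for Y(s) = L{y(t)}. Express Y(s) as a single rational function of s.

Apply the Laplace transform to the equation.
The derivative rules (L{y''} = s^2 Y - s·y(0) - y'(0) and L{y'} = sY - y(0), with y(0) = 4, y'(0) = -5) turn the left side into (s^2 + 3*s - 5)Y - (4*s + 7).
The right side is L{cos(8*t)} = s/(s^2 + 64).
So (s^2 + 3*s - 5)Y = s/(s^2 + 64) + (4*s + 7).
Isolate Y and clear denominators.

Y(s) = (4*s^3 + 7*s^2 + 257*s + 448)/(s^4 + 3*s^3 + 59*s^2 + 192*s - 320)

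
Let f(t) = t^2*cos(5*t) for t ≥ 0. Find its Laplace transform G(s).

G(s) = 2*s*(s^2 - 75)/(s^2 + 25)^3

L{cos(5t)} = s/(s^2 + 25).
Then apply L{t^2·g(t)} = (-1)^2 d^2/ds^2[H(s)] with H(s) = s/(s^2 + 25):
differentiating 2 times and applying the sign gives 2*s*(s^2 - 75)/(s^2 + 25)^3.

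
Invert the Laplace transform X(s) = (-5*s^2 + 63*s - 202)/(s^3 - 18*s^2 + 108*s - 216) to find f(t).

f(t) = -2*t^2*exp(6*t) + 3*t*exp(6*t) - 5*exp(6*t)

Factor the denominator: s^3 - 18*s^2 + 108*s - 216 = (s - 6)^3.
Partial fraction decomposition gives [-5/(s - 6)] + [3/(s - 6)^2] + [-4/(s - 6)^3].
Invert each term: -5/(s - 6) ↔ -5e^(6t); 3/(s - 6)^2 ↔ 3t·e^(6t); -4/(s - 6)^3 ↔ (-2)t^2·e^(6t).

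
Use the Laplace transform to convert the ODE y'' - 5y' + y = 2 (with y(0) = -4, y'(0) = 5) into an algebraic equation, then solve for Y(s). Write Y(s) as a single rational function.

Laplace-transform each side.
Using L{y''} = s^2 Y - s·y(0) - y'(0) and L{y'} = sY - y(0), with y(0) = -4, y'(0) = 5, the left side becomes (s^2 - 5*s + 1)Y - (-4*s + 25).
The right side is L{2} = 2/s.
So (s^2 - 5*s + 1)Y = 2/s + (-4*s + 25).
Isolate Y and clear denominators.

Y(s) = (-4*s^2 + 25*s + 2)/(s^3 - 5*s^2 + s)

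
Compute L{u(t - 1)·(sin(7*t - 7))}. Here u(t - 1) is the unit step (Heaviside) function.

7*exp(-s)/(s^2 + 49)

By the second shifting theorem, L{u(t - c)·g(t - c)} = e^(-cs)·H(s) with c = 1 and H(s) = L{g(t)}.
L{sin(7t)} = 7/(s^2 + 49).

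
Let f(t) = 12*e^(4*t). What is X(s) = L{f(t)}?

L{12} = 12/s.
By the first shifting theorem, multiplying by e^(4t) replaces s with s - 4.

X(s) = 12/(s - 4)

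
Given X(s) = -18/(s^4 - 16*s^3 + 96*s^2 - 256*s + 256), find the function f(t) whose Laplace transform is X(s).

f(t) = -3*t^3*exp(4*t)

Rewrite the denominator: s^4 - 16*s^3 + 96*s^2 - 256*s + 256 = (s - 4)^4.
The form in (s - 4) signals a first-shifting-theorem factor e^(4t).
Since L{t^3} = 3!/s^4 = 6/s^4, the inverse is t^3*exp(4*t), scaled by -3.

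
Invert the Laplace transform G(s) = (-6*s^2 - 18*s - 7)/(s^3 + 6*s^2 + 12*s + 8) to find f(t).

f(t) = 5*t^2*exp(-2*t)/2 + 6*t*exp(-2*t) - 6*exp(-2*t)

Factor the denominator: s^3 + 6*s^2 + 12*s + 8 = (s + 2)^3.
Partial fraction decomposition gives [-6/(s + 2)] + [6/(s + 2)^2] + [5/(s + 2)^3].
Invert each term: -6/(s + 2) ↔ -6e^(-2t); 6/(s + 2)^2 ↔ 6t·e^(-2t); 5/(s + 2)^3 ↔ (5/2)t^2·e^(-2t).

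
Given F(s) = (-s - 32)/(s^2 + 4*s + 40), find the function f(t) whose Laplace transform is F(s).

Complete the square in the denominator: s^2 + 4*s + 40 = (s + 2)^2 + 6^2.
Split the numerator to match: -s - 32 = -1·(s + 2) - 5·6.
Invert each term: -1·(s + 2)/((s + 2)^2 + 36) ↔ -e^(-2t)cos(6t); -5·6/((s + 2)^2 + 36) ↔ -5e^(-2t)sin(6t).

f(t) = -5*exp(-2*t)*sin(6*t) - exp(-2*t)*cos(6*t)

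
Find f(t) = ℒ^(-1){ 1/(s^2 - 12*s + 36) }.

Rewrite the denominator: s^2 - 12*s + 36 = (s - 6)^2.
The form in (s - 6) signals a first-shifting-theorem factor e^(6t).
Since L{t} = 1!/s^2 = 1/s^2, the inverse is t*exp(6*t).

f(t) = t*exp(6*t)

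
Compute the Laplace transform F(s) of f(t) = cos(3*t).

L{cos(3t)} = s/(s^2 + 9).

F(s) = s/(s^2 + 9)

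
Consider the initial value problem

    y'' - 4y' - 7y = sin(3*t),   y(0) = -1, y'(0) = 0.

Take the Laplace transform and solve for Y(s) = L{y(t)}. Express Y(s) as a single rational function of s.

Y(s) = (-s^3 + 4*s^2 - 9*s + 39)/(s^4 - 4*s^3 + 2*s^2 - 36*s - 63)

Take the Laplace transform of both sides.
Using L{y''} = s^2 Y - s·y(0) - y'(0) and L{y'} = sY - y(0), with y(0) = -1, y'(0) = 0, the left side becomes (s^2 - 4*s - 7)Y - (-s + 4).
The right side is L{sin(3*t)} = 3/(s^2 + 9).
So (s^2 - 4*s - 7)Y = 3/(s^2 + 9) + (-s + 4).
Divide through and combine into a single rational function.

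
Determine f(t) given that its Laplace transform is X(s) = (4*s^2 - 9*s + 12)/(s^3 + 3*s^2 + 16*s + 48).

f(t) = -3*sin(4*t) + cos(4*t) + 3*exp(-3*t)

Factor the denominator: s^3 + 3*s^2 + 16*s + 48 = (s + 3)*(s^2 + 16).
Partial fraction decomposition gives [3/(s + 3)] + [s/(s^2 + 16)] + [-12/(s^2 + 16)].
Invert each term: 3/(s + 3) ↔ 3e^(-3t); 1·s/(s^2 + 16) ↔ cos(4t); -3·4/(s^2 + 16) ↔ -3sin(4t).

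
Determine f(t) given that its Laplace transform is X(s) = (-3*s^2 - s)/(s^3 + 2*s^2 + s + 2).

Factor the denominator: s^3 + 2*s^2 + s + 2 = (s + 2)*(s^2 + 1).
Partial fraction decomposition gives [-2/(s + 2)] + [-s/(s^2 + 1)] + [1/(s^2 + 1)].
Invert each term: -2/(s + 2) ↔ -2e^(-2t); -1·s/(s^2 + 1) ↔ -cos(t); 1·1/(s^2 + 1) ↔ sin(t).

f(t) = sin(t) - cos(t) - 2*exp(-2*t)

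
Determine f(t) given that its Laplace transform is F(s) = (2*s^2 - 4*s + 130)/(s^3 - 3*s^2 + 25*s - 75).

f(t) = 4*exp(3*t) - 2*sin(5*t) - 2*cos(5*t)

Factor the denominator: s^3 - 3*s^2 + 25*s - 75 = (s - 3)*(s^2 + 25).
Partial fraction decomposition gives [4/(s - 3)] + [-2*s/(s^2 + 25)] + [-10/(s^2 + 25)].
Invert each term: 4/(s - 3) ↔ 4e^(3t); -2·s/(s^2 + 25) ↔ -2cos(5t); -2·5/(s^2 + 25) ↔ -2sin(5t).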